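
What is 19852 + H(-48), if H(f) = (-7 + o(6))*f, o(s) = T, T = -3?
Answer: 20332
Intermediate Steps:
o(s) = -3
H(f) = -10*f (H(f) = (-7 - 3)*f = -10*f)
19852 + H(-48) = 19852 - 10*(-48) = 19852 + 480 = 20332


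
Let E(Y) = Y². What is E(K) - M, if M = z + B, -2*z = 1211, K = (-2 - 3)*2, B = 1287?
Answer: -1163/2 ≈ -581.50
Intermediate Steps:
K = -10 (K = -5*2 = -10)
z = -1211/2 (z = -½*1211 = -1211/2 ≈ -605.50)
M = 1363/2 (M = -1211/2 + 1287 = 1363/2 ≈ 681.50)
E(K) - M = (-10)² - 1*1363/2 = 100 - 1363/2 = -1163/2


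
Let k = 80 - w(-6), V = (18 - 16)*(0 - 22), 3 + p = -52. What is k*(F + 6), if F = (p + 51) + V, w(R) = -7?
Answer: -3654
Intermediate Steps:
p = -55 (p = -3 - 52 = -55)
V = -44 (V = 2*(-22) = -44)
k = 87 (k = 80 - 1*(-7) = 80 + 7 = 87)
F = -48 (F = (-55 + 51) - 44 = -4 - 44 = -48)
k*(F + 6) = 87*(-48 + 6) = 87*(-42) = -3654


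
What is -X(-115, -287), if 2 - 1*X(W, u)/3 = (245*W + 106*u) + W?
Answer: -176142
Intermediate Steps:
X(W, u) = 6 - 738*W - 318*u (X(W, u) = 6 - 3*((245*W + 106*u) + W) = 6 - 3*((106*u + 245*W) + W) = 6 - 3*(106*u + 246*W) = 6 + (-738*W - 318*u) = 6 - 738*W - 318*u)
-X(-115, -287) = -(6 - 738*(-115) - 318*(-287)) = -(6 + 84870 + 91266) = -1*176142 = -176142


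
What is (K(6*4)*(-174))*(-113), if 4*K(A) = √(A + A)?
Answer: 19662*√3 ≈ 34056.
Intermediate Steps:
K(A) = √2*√A/4 (K(A) = √(A + A)/4 = √(2*A)/4 = (√2*√A)/4 = √2*√A/4)
(K(6*4)*(-174))*(-113) = ((√2*√(6*4)/4)*(-174))*(-113) = ((√2*√24/4)*(-174))*(-113) = ((√2*(2*√6)/4)*(-174))*(-113) = (√3*(-174))*(-113) = -174*√3*(-113) = 19662*√3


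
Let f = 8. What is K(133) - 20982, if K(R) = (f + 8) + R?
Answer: -20833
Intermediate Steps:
K(R) = 16 + R (K(R) = (8 + 8) + R = 16 + R)
K(133) - 20982 = (16 + 133) - 20982 = 149 - 20982 = -20833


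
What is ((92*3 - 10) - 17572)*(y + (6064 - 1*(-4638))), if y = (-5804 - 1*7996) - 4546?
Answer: 132287064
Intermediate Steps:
y = -18346 (y = (-5804 - 7996) - 4546 = -13800 - 4546 = -18346)
((92*3 - 10) - 17572)*(y + (6064 - 1*(-4638))) = ((92*3 - 10) - 17572)*(-18346 + (6064 - 1*(-4638))) = ((276 - 10) - 17572)*(-18346 + (6064 + 4638)) = (266 - 17572)*(-18346 + 10702) = -17306*(-7644) = 132287064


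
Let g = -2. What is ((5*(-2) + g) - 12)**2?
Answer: 576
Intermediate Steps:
((5*(-2) + g) - 12)**2 = ((5*(-2) - 2) - 12)**2 = ((-10 - 2) - 12)**2 = (-12 - 12)**2 = (-24)**2 = 576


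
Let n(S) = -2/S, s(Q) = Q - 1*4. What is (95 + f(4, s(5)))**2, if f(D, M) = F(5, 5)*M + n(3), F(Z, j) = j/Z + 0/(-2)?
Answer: 81796/9 ≈ 9088.4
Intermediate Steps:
s(Q) = -4 + Q (s(Q) = Q - 4 = -4 + Q)
F(Z, j) = j/Z (F(Z, j) = j/Z + 0*(-1/2) = j/Z + 0 = j/Z)
f(D, M) = -2/3 + M (f(D, M) = (5/5)*M - 2/3 = (5*(1/5))*M - 2*1/3 = 1*M - 2/3 = M - 2/3 = -2/3 + M)
(95 + f(4, s(5)))**2 = (95 + (-2/3 + (-4 + 5)))**2 = (95 + (-2/3 + 1))**2 = (95 + 1/3)**2 = (286/3)**2 = 81796/9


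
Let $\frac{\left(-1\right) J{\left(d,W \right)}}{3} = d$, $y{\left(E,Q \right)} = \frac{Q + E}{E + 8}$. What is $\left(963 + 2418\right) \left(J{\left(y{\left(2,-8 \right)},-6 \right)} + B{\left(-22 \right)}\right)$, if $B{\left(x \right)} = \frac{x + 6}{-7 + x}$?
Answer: $\frac{1152921}{145} \approx 7951.2$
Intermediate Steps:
$y{\left(E,Q \right)} = \frac{E + Q}{8 + E}$
$J{\left(d,W \right)} = - 3 d$
$B{\left(x \right)} = \frac{6 + x}{-7 + x}$
$\left(963 + 2418\right) \left(J{\left(y{\left(2,-8 \right)},-6 \right)} + B{\left(-22 \right)}\right) = \left(963 + 2418\right) \left(- 3 \frac{2 - 8}{8 + 2} + \frac{6 - 22}{-7 - 22}\right) = 3381 \left(- 3 \cdot \frac{1}{10} \left(-6\right) + \frac{1}{-29} \left(-16\right)\right) = 3381 \left(- 3 \cdot \frac{1}{10} \left(-6\right) - - \frac{16}{29}\right) = 3381 \left(\left(-3\right) \left(- \frac{3}{5}\right) + \frac{16}{29}\right) = 3381 \left(\frac{9}{5} + \frac{16}{29}\right) = 3381 \cdot \frac{341}{145} = \frac{1152921}{145}$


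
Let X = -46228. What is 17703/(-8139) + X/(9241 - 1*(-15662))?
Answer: -272369167/67561839 ≈ -4.0314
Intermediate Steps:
17703/(-8139) + X/(9241 - 1*(-15662)) = 17703/(-8139) - 46228/(9241 - 1*(-15662)) = 17703*(-1/8139) - 46228/(9241 + 15662) = -5901/2713 - 46228/24903 = -272369167/67561839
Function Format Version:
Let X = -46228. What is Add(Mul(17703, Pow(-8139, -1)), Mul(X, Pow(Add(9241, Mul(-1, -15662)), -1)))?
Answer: Rational(-272369167, 67561839) ≈ -4.0314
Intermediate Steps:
Add(Mul(17703, Pow(-8139, -1)), Mul(X, Pow(Add(9241, Mul(-1, -15662)), -1))) = Add(Mul(17703, Pow(-8139, -1)), Mul(-46228, Pow(Add(9241, Mul(-1, -15662)), -1))) = Add(Mul(17703, Rational(-1, 8139)), Mul(-46228, Pow(Add(9241, 15662), -1))) = Add(Rational(-5901, 2713), Mul(-46228, Pow(24903, -1))) = Add(Rational(-5901, 2713), Mul(-46228, Rational(1, 24903))) = Add(Rational(-5901, 2713), Rational(-46228, 24903)) = Rational(-272369167, 67561839)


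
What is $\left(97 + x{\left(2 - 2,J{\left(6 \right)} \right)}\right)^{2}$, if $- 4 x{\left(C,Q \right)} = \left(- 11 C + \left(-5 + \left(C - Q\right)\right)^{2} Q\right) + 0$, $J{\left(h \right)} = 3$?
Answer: $2401$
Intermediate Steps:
$x{\left(C,Q \right)} = \frac{11 C}{4} - \frac{Q \left(-5 + C - Q\right)^{2}}{4}$ ($x{\left(C,Q \right)} = - \frac{\left(- 11 C + \left(-5 + \left(C - Q\right)\right)^{2} Q\right) + 0}{4} = - \frac{\left(- 11 C + \left(-5 + C - Q\right)^{2} Q\right) + 0}{4} = - \frac{\left(- 11 C + Q \left(-5 + C - Q\right)^{2}\right) + 0}{4} = - \frac{- 11 C + Q \left(-5 + C - Q\right)^{2}}{4} = \frac{11 C}{4} - \frac{Q \left(-5 + C - Q\right)^{2}}{4}$)
$\left(97 + x{\left(2 - 2,J{\left(6 \right)} \right)}\right)^{2} = \left(97 - \left(- \frac{11 \left(2 - 2\right)}{4} + \frac{3 \left(5 + 3 - \left(2 - 2\right)\right)^{2}}{4}\right)\right)^{2} = \left(97 - \frac{3 \left(5 + 3 - 0\right)^{2}}{4}\right)^{2} = \left(97 - \frac{3 \left(5 + 3 + 0\right)^{2}}{4}\right)^{2} = \left(97 + \left(0 - \frac{3 \cdot 8^{2}}{4}\right)\right)^{2} = \left(97 + \left(0 - \frac{3}{4} \cdot 64\right)\right)^{2} = \left(97 + \left(0 - 48\right)\right)^{2} = \left(97 - 48\right)^{2} = 49^{2} = 2401$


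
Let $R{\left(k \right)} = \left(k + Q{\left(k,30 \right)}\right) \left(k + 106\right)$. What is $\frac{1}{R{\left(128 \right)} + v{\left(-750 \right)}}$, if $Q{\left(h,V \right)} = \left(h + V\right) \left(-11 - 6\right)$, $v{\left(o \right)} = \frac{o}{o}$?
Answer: $- \frac{1}{598571} \approx -1.6706 \cdot 10^{-6}$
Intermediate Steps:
$v{\left(o \right)} = 1$
$Q{\left(h,V \right)} = - 17 V - 17 h$ ($Q{\left(h,V \right)} = \left(V + h\right) \left(-17\right) = - 17 V - 17 h$)
$R{\left(k \right)} = \left(-510 - 16 k\right) \left(106 + k\right)$ ($R{\left(k \right)} = \left(k - \left(510 + 17 k\right)\right) \left(k + 106\right) = \left(k - \left(510 + 17 k\right)\right) \left(106 + k\right) = \left(-510 - 16 k\right) \left(106 + k\right)$)
$\frac{1}{R{\left(128 \right)} + v{\left(-750 \right)}} = \frac{1}{\left(-54060 - 282368 - 16 \cdot 128^{2}\right) + 1} = \frac{1}{\left(-54060 - 282368 - 262144\right) + 1} = \frac{1}{-598572 + 1} = \frac{1}{-598571} = - \frac{1}{598571}$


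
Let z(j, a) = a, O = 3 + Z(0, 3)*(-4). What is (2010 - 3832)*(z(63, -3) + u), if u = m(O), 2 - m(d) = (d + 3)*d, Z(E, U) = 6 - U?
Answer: 100210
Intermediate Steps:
O = -9 (O = 3 + (6 - 1*3)*(-4) = 3 + (6 - 3)*(-4) = 3 + 3*(-4) = 3 - 12 = -9)
m(d) = 2 - d*(3 + d) (m(d) = 2 - (d + 3)*d = 2 - (3 + d)*d = 2 - d*(3 + d))
u = -52 (u = 2 - 1*(-9)² - 3*(-9) = 2 - 1*81 + 27 = 2 - 81 + 27 = -52)
(2010 - 3832)*(z(63, -3) + u) = (2010 - 3832)*(-3 - 52) = -1822*(-55) = 100210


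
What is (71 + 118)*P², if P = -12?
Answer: 27216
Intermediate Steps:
(71 + 118)*P² = (71 + 118)*(-12)² = 189*144 = 27216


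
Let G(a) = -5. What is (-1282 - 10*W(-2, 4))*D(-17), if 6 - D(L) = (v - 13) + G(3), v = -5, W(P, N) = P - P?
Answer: -37178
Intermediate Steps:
W(P, N) = 0
D(L) = 29 (D(L) = 6 - ((-5 - 13) - 5) = 6 - (-18 - 5) = 6 - 1*(-23) = 6 + 23 = 29)
(-1282 - 10*W(-2, 4))*D(-17) = (-1282 - 10*0)*29 = (-1282 + 0)*29 = -1282*29 = -37178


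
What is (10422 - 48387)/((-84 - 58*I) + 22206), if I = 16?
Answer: -37965/21194 ≈ -1.7913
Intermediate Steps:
(10422 - 48387)/((-84 - 58*I) + 22206) = (10422 - 48387)/((-84 - 58*16) + 22206) = -37965/((-84 - 928) + 22206) = -37965/(-1012 + 22206) = -37965/21194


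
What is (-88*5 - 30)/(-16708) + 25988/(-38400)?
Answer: -26009969/40099200 ≈ -0.64864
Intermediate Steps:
(-88*5 - 30)/(-16708) + 25988/(-38400) = (-440 - 30)*(-1/16708) + 25988*(-1/38400) = -470*(-1/16708) - 6497/9600 = 235/8354 - 6497/9600 = -26009969/40099200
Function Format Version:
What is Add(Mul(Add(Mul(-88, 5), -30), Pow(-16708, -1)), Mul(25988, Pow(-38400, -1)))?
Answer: Rational(-26009969, 40099200) ≈ -0.64864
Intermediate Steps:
Add(Mul(Add(Mul(-88, 5), -30), Pow(-16708, -1)), Mul(25988, Pow(-38400, -1))) = Add(Mul(Add(-440, -30), Rational(-1, 16708)), Mul(25988, Rational(-1, 38400))) = Add(Mul(-470, Rational(-1, 16708)), Rational(-6497, 9600)) = Add(Rational(235, 8354), Rational(-6497, 9600)) = Rational(-26009969, 40099200)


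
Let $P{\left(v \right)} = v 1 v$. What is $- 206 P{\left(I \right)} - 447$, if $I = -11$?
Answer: $-25373$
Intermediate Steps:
$P{\left(v \right)} = v^{2}$ ($P{\left(v \right)} = v v = v^{2}$)
$- 206 P{\left(I \right)} - 447 = - 206 \left(-11\right)^{2} - 447 = \left(-206\right) 121 - 447 = -24926 - 447 = -25373$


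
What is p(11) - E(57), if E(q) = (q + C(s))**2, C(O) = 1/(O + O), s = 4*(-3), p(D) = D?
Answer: -1862353/576 ≈ -3233.3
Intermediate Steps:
s = -12
C(O) = 1/(2*O)
E(q) = (-1/24 + q)**2 (E(q) = (q + (1/2)/(-12))**2 = (q + (1/2)*(-1/12))**2 = (q - 1/24)**2 = (-1/24 + q)**2)
p(11) - E(57) = 11 - (-1 + 24*57)**2/576 = 11 - (-1 + 1368)**2/576 = 11 - 1367**2/576 = 11 - 1868689/576 = -1862353/576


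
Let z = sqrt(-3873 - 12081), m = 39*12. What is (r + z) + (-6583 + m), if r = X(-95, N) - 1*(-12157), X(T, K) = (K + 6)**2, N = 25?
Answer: 7003 + I*sqrt(15954) ≈ 7003.0 + 126.31*I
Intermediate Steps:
m = 468
X(T, K) = (6 + K)**2
r = 13118 (r = (6 + 25)**2 - 1*(-12157) = 31**2 + 12157 = 961 + 12157 = 13118)
z = I*sqrt(15954) (z = sqrt(-15954) = I*sqrt(15954) ≈ 126.31*I)
(r + z) + (-6583 + m) = (13118 + I*sqrt(15954)) + (-6583 + 468) = (13118 + I*sqrt(15954)) - 6115 = 7003 + I*sqrt(15954)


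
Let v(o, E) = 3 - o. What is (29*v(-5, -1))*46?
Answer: 10672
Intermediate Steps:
(29*v(-5, -1))*46 = (29*(3 - 1*(-5)))*46 = (29*(3 + 5))*46 = (29*8)*46 = 232*46 = 10672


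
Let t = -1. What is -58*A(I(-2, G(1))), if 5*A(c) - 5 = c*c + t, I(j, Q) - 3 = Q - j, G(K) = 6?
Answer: -1450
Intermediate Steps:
I(j, Q) = 3 + Q - j (I(j, Q) = 3 + (Q - j) = 3 + Q - j)
A(c) = 4/5 + c**2/5 (A(c) = 1 + (c*c - 1)/5 = 1 + (c**2 - 1)/5 = 1 + (-1 + c**2)/5 = 1 + (-1/5 + c**2/5) = 4/5 + c**2/5)
-58*A(I(-2, G(1))) = -58*(4/5 + (3 + 6 - 1*(-2))**2/5) = -58*(4/5 + (3 + 6 + 2)**2/5) = -58*(4/5 + (1/5)*11**2) = -58*(4/5 + (1/5)*121) = -58*(4/5 + 121/5) = -58*25 = -1450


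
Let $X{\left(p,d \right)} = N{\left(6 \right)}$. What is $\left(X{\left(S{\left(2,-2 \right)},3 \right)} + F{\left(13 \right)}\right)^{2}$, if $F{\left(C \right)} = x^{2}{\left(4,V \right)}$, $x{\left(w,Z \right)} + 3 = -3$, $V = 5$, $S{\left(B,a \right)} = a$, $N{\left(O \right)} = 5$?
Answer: $1681$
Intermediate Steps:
$x{\left(w,Z \right)} = -6$ ($x{\left(w,Z \right)} = -3 - 3 = -6$)
$X{\left(p,d \right)} = 5$
$F{\left(C \right)} = 36$ ($F{\left(C \right)} = \left(-6\right)^{2} = 36$)
$\left(X{\left(S{\left(2,-2 \right)},3 \right)} + F{\left(13 \right)}\right)^{2} = \left(5 + 36\right)^{2} = 41^{2} = 1681$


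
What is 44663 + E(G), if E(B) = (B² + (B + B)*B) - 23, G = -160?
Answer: 121440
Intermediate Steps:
E(B) = -23 + 3*B² (E(B) = (B² + (2*B)*B) - 23 = (B² + 2*B²) - 23 = 3*B² - 23 = -23 + 3*B²)
44663 + E(G) = 44663 + (-23 + 3*(-160)²) = 44663 + (-23 + 3*25600) = 44663 + (-23 + 76800) = 44663 + 76777 = 121440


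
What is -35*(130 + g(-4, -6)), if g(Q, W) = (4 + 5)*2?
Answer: -5180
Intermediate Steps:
g(Q, W) = 18 (g(Q, W) = 9*2 = 18)
-35*(130 + g(-4, -6)) = -35*(130 + 18) = -35*148 = -5180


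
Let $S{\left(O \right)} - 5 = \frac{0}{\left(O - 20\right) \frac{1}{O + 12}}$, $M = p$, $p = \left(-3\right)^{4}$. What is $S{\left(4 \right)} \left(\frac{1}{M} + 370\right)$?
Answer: $\frac{149855}{81} \approx 1850.1$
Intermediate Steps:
$p = 81$
$M = 81$
$S{\left(O \right)} = 5$ ($S{\left(O \right)} = 5 + \frac{0}{\left(O - 20\right) \frac{1}{O + 12}} = 5 + \frac{0}{\left(-20 + O\right) \frac{1}{12 + O}} = 5 + \frac{0}{\frac{1}{12 + O} \left(-20 + O\right)} = 5 + 0 \frac{12 + O}{-20 + O} = 5 + 0 = 5$)
$S{\left(4 \right)} \left(\frac{1}{M} + 370\right) = 5 \left(\frac{1}{81} + 370\right) = 5 \cdot \frac{29971}{81} = \frac{149855}{81}$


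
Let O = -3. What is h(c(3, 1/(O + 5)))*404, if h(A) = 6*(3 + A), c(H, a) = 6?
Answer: 21816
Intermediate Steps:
h(A) = 18 + 6*A
h(c(3, 1/(O + 5)))*404 = (18 + 6*6)*404 = (18 + 36)*404 = 54*404 = 21816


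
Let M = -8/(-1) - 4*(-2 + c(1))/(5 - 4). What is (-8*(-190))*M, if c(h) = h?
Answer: 18240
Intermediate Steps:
M = 12 (M = -8/(-1) - 4*(-2 + 1)/(5 - 4) = -8*(-1) - 4/(1/(-1)) = 8 - 4/(1*(-1)) = 8 - 4/(-1) = 8 - 4*(-1) = 8 + 4 = 12)
(-8*(-190))*M = -8*(-190)*12 = 1520*12 = 18240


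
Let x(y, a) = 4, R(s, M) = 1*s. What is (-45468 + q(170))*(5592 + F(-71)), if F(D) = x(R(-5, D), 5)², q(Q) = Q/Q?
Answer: -254978936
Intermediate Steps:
R(s, M) = s
q(Q) = 1
F(D) = 16 (F(D) = 4² = 16)
(-45468 + q(170))*(5592 + F(-71)) = (-45468 + 1)*(5592 + 16) = -45467*5608 = -254978936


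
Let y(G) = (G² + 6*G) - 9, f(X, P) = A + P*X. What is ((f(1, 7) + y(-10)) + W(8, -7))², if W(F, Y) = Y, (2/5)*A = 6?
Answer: 2116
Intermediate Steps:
A = 15 (A = (5/2)*6 = 15)
f(X, P) = 15 + P*X
y(G) = -9 + G² + 6*G
((f(1, 7) + y(-10)) + W(8, -7))² = (((15 + 7*1) + (-9 + (-10)² + 6*(-10))) - 7)² = (((15 + 7) + (-9 + 100 - 60)) - 7)² = ((22 + 31) - 7)² = (53 - 7)² = 46² = 2116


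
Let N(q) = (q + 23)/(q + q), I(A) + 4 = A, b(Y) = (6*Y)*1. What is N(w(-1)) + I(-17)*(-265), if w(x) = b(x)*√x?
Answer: 11131/2 + 23*I/12 ≈ 5565.5 + 1.9167*I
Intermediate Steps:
b(Y) = 6*Y
I(A) = -4 + A
w(x) = 6*x^(3/2) (w(x) = (6*x)*√x = 6*x^(3/2))
N(q) = (23 + q)/(2*q) (N(q) = (23 + q)/((2*q)) = (23 + q)*(1/(2*q)) = (23 + q)/(2*q))
N(w(-1)) + I(-17)*(-265) = (23 + 6*(-1)^(3/2))/(2*((6*(-1)^(3/2)))) + (-4 - 17)*(-265) = (23 + 6*(-I))/(2*((6*(-I)))) - 21*(-265) = (23 - 6*I)/(2*((-6*I))) + 5565 = (I/6)*(23 - 6*I)/2 + 5565 = I*(23 - 6*I)/12 + 5565 = 5565 + I*(23 - 6*I)/12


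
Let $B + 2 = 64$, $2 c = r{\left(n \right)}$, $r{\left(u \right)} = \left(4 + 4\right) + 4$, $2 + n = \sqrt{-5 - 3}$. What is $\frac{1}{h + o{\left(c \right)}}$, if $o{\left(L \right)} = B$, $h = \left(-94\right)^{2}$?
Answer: $\frac{1}{8898} \approx 0.00011238$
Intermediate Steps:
$h = 8836$
$n = -2 + 2 i \sqrt{2}$ ($n = -2 + \sqrt{-5 - 3} = -2 + \sqrt{-8} = -2 + 2 i \sqrt{2} \approx -2.0 + 2.8284 i$)
$r{\left(u \right)} = 12$ ($r{\left(u \right)} = 8 + 4 = 12$)
$c = 6$ ($c = \frac{1}{2} \cdot 12 = 6$)
$B = 62$ ($B = -2 + 64 = 62$)
$o{\left(L \right)} = 62$
$\frac{1}{h + o{\left(c \right)}} = \frac{1}{8836 + 62} = \frac{1}{8898}$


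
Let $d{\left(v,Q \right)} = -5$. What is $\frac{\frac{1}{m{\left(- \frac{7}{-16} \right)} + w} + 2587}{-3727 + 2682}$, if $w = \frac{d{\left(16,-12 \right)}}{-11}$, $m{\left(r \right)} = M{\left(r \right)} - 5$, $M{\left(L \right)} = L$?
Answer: $- \frac{374045}{151107} \approx -2.4754$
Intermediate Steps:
$m{\left(r \right)} = -5 + r$ ($m{\left(r \right)} = r - 5 = -5 + r$)
$w = \frac{5}{11}$ ($w = - \frac{5}{-11} = \left(-5\right) \left(- \frac{1}{11}\right) = \frac{5}{11} \approx 0.45455$)
$\frac{\frac{1}{m{\left(- \frac{7}{-16} \right)} + w} + 2587}{-3727 + 2682} = \frac{\frac{1}{\left(-5 - \frac{7}{-16}\right) + \frac{5}{11}} + 2587}{-3727 + 2682} = \frac{\frac{1}{\left(-5 - - \frac{7}{16}\right) + \frac{5}{11}} + 2587}{-1045} = \left(\frac{1}{\left(-5 + \frac{7}{16}\right) + \frac{5}{11}} + 2587\right) \left(- \frac{1}{1045}\right) = \left(\frac{1}{- \frac{73}{16} + \frac{5}{11}} + 2587\right) \left(- \frac{1}{1045}\right) = \left(\frac{1}{- \frac{723}{176}} + 2587\right) \left(- \frac{1}{1045}\right) = \left(- \frac{176}{723} + 2587\right) \left(- \frac{1}{1045}\right) = \frac{1870225}{723} \left(- \frac{1}{1045}\right) = - \frac{374045}{151107}$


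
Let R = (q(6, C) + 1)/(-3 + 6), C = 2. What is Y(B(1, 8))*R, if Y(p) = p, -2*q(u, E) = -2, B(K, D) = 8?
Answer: 16/3 ≈ 5.3333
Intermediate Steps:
q(u, E) = 1 (q(u, E) = -1/2*(-2) = 1)
R = 2/3 (R = (1 + 1)/(-3 + 6) = 2/3 ≈ 0.66667)
Y(B(1, 8))*R = 8*(2/3) = 16/3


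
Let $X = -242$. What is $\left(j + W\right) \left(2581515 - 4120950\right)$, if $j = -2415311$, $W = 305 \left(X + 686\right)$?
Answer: $3509744001585$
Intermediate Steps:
$W = 135420$ ($W = 305 \left(-242 + 686\right) = 305 \cdot 444 = 135420$)
$\left(j + W\right) \left(2581515 - 4120950\right) = \left(-2415311 + 135420\right) \left(2581515 - 4120950\right) = \left(-2279891\right) \left(-1539435\right) = 3509744001585$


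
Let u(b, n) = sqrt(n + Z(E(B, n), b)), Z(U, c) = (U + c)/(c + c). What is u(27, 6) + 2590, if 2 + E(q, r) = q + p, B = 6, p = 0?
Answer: 2590 + sqrt(2130)/18 ≈ 2592.6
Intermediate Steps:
E(q, r) = -2 + q (E(q, r) = -2 + (q + 0) = -2 + q)
Z(U, c) = (U + c)/(2*c) (Z(U, c) = (U + c)/((2*c)) = (U + c)*(1/(2*c)) = (U + c)/(2*c))
u(b, n) = sqrt(n + (4 + b)/(2*b)) (u(b, n) = sqrt(n + ((-2 + 6) + b)/(2*b)) = sqrt(n + (4 + b)/(2*b)))
u(27, 6) + 2590 = sqrt(2 + 4*6 + 8/27)/2 + 2590 = sqrt(2 + 24 + 8*(1/27))/2 + 2590 = sqrt(2 + 24 + 8/27)/2 + 2590 = sqrt(710/27)/2 + 2590 = (sqrt(2130)/9)/2 + 2590 = sqrt(2130)/18 + 2590 = 2590 + sqrt(2130)/18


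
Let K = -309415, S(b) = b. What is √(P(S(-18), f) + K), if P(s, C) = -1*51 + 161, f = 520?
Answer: I*√309305 ≈ 556.15*I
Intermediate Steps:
P(s, C) = 110 (P(s, C) = -51 + 161 = 110)
√(P(S(-18), f) + K) = √(110 - 309415) = √(-309305) = I*√309305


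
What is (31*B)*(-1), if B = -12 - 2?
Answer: 434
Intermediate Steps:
B = -14
(31*B)*(-1) = (31*(-14))*(-1) = -434*(-1) = 434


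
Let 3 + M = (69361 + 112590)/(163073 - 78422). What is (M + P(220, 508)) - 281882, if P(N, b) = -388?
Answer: -24557564/87 ≈ -2.8227e+5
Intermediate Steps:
M = -74/87 (M = -3 + (69361 + 112590)/(163073 - 78422) = -3 + 181951/84651 = -3 + 181951*(1/84651) = -3 + 187/87 = -74/87 ≈ -0.85057)
(M + P(220, 508)) - 281882 = (-74/87 - 388) - 281882 = -33830/87 - 281882 = -24557564/87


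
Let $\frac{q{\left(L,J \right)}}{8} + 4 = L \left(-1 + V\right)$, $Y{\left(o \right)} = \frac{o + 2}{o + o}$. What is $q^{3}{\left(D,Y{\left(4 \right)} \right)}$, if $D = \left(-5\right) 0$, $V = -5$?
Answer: $-32768$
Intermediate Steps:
$Y{\left(o \right)} = \frac{2 + o}{2 o}$
$D = 0$
$q{\left(L,J \right)} = -32 - 48 L$ ($q{\left(L,J \right)} = -32 + 8 L \left(-1 - 5\right) = -32 + 8 L \left(-6\right) = -32 + 8 \left(- 6 L\right) = -32 - 48 L$)
$q^{3}{\left(D,Y{\left(4 \right)} \right)} = \left(-32 - 0\right)^{3} = \left(-32 + 0\right)^{3} = \left(-32\right)^{3} = -32768$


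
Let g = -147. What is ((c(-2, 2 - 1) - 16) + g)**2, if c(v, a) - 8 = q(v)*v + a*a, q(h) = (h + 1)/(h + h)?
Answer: 95481/4 ≈ 23870.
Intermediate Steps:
q(h) = (1 + h)/(2*h) (q(h) = (1 + h)/((2*h)) = (1 + h)*(1/(2*h)) = (1 + h)/(2*h))
c(v, a) = 17/2 + a**2 + v/2 (c(v, a) = 8 + (((1 + v)/(2*v))*v + a*a) = 8 + ((1/2 + v/2) + a**2) = 8 + (1/2 + a**2 + v/2) = 17/2 + a**2 + v/2)
((c(-2, 2 - 1) - 16) + g)**2 = (((17/2 + (2 - 1)**2 + (1/2)*(-2)) - 16) - 147)**2 = (((17/2 + 1**2 - 1) - 16) - 147)**2 = (((17/2 + 1 - 1) - 16) - 147)**2 = ((17/2 - 16) - 147)**2 = (-15/2 - 147)**2 = (-309/2)**2 = 95481/4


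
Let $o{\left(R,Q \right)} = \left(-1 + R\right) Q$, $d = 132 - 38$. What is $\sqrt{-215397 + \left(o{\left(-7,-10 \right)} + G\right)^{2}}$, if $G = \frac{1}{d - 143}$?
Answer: $\frac{2 i \sqrt{125452409}}{49} \approx 457.17 i$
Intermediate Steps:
$d = 94$
$o{\left(R,Q \right)} = Q \left(-1 + R\right)$
$G = - \frac{1}{49}$ ($G = \frac{1}{94 - 143} = \frac{1}{-49} = - \frac{1}{49} \approx -0.020408$)
$\sqrt{-215397 + \left(o{\left(-7,-10 \right)} + G\right)^{2}} = \sqrt{-215397 + \left(- 10 \left(-1 - 7\right) - \frac{1}{49}\right)^{2}} = \sqrt{-215397 + \left(\left(-10\right) \left(-8\right) - \frac{1}{49}\right)^{2}} = \sqrt{-215397 + \left(80 - \frac{1}{49}\right)^{2}} = \sqrt{-215397 + \left(\frac{3919}{49}\right)^{2}} = \sqrt{-215397 + \frac{15358561}{2401}} = \sqrt{- \frac{501809636}{2401}} = \frac{2 i \sqrt{125452409}}{49}$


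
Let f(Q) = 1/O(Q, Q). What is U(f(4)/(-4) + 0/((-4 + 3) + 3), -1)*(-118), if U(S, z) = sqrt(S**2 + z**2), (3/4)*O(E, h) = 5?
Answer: -59*sqrt(6409)/40 ≈ -118.08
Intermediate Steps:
O(E, h) = 20/3 (O(E, h) = (4/3)*5 = 20/3)
f(Q) = 3/20 (f(Q) = 1/(20/3) = 3/20)
U(f(4)/(-4) + 0/((-4 + 3) + 3), -1)*(-118) = sqrt(((3/20)/(-4) + 0/((-4 + 3) + 3))**2 + (-1)**2)*(-118) = sqrt(((3/20)*(-1/4) + 0/(-1 + 3))**2 + 1)*(-118) = sqrt((-3/80 + 0/2)**2 + 1)*(-118) = sqrt((-3/80 + 0*(1/2))**2 + 1)*(-118) = sqrt((-3/80 + 0)**2 + 1)*(-118) = sqrt((-3/80)**2 + 1)*(-118) = sqrt(9/6400 + 1)*(-118) = sqrt(6409/6400)*(-118) = (sqrt(6409)/80)*(-118) = -59*sqrt(6409)/40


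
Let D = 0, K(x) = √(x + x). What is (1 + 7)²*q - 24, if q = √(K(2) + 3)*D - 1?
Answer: -88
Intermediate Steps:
K(x) = √2*√x (K(x) = √(2*x) = √2*√x)
q = -1 (q = √(√2*√2 + 3)*0 - 1 = √(2 + 3)*0 - 1 = √5*0 - 1 = 0 - 1 = -1)
(1 + 7)²*q - 24 = (1 + 7)²*(-1) - 24 = 8²*(-1) - 24 = 64*(-1) - 24 = -64 - 24 = -88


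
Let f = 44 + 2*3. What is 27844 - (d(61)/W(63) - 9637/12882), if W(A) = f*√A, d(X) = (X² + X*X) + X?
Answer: 358696045/12882 - 2501*√7/350 ≈ 27826.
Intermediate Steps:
f = 50 (f = 44 + 6 = 50)
d(X) = X + 2*X² (d(X) = (X² + X²) + X = 2*X² + X = X + 2*X²)
W(A) = 50*√A
27844 - (d(61)/W(63) - 9637/12882) = 27844 - ((61*(1 + 2*61))/((50*√63)) - 9637/12882) = 27844 - ((61*(1 + 122))/((50*(3*√7))) - 9637*1/12882) = 27844 - ((61*123)/((150*√7)) - 9637/12882) = 27844 - (7503*(√7/1050) - 9637/12882) = 27844 - (2501*√7/350 - 9637/12882) = 27844 - (-9637/12882 + 2501*√7/350) = 27844 + (9637/12882 - 2501*√7/350) = 358696045/12882 - 2501*√7/350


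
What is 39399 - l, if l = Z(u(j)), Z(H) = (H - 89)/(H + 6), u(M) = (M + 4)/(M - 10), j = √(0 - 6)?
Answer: 1931319/49 + 19*I*√6/49 ≈ 39415.0 + 0.9498*I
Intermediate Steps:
j = I*√6 (j = √(-6) = I*√6 ≈ 2.4495*I)
u(M) = (4 + M)/(-10 + M)
Z(H) = (-89 + H)/(6 + H)
l = (-89 + (4 + I*√6)/(-10 + I*√6))/(6 + (4 + I*√6)/(-10 + I*√6)) ≈ -15.673 - 0.9498*I
39399 - l = 39399 - (-768/49 - 19*I*√6/49) = 39399 + (768/49 + 19*I*√6/49) = 1931319/49 + 19*I*√6/49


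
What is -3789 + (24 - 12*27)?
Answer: -4089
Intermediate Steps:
-3789 + (24 - 12*27) = -3789 + (24 - 324) = -3789 - 300 = -4089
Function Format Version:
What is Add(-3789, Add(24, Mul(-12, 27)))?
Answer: -4089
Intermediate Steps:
Add(-3789, Add(24, Mul(-12, 27))) = Add(-3789, Add(24, -324)) = Add(-3789, -300) = -4089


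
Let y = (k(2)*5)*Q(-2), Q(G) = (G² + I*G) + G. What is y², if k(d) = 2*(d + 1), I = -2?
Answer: 32400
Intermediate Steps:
k(d) = 2 + 2*d (k(d) = 2*(1 + d) = 2 + 2*d)
Q(G) = G² - G (Q(G) = (G² - 2*G) + G = G² - G)
y = 180 (y = ((2 + 2*2)*5)*(-2*(-1 - 2)) = ((2 + 4)*5)*(-2*(-3)) = (6*5)*6 = 30*6 = 180)
y² = 180² = 32400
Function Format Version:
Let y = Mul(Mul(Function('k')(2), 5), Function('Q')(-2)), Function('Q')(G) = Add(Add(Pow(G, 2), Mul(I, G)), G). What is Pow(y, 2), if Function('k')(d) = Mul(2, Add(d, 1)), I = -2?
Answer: 32400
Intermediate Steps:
Function('k')(d) = Add(2, Mul(2, d)) (Function('k')(d) = Mul(2, Add(1, d)) = Add(2, Mul(2, d)))
Function('Q')(G) = Add(Pow(G, 2), Mul(-1, G)) (Function('Q')(G) = Add(Add(Pow(G, 2), Mul(-2, G)), G) = Add(Pow(G, 2), Mul(-1, G)))
y = 180 (y = Mul(Mul(Add(2, Mul(2, 2)), 5), Mul(-2, Add(-1, -2))) = Mul(Mul(Add(2, 4), 5), Mul(-2, -3)) = Mul(Mul(6, 5), 6) = Mul(30, 6) = 180)
Pow(y, 2) = Pow(180, 2) = 32400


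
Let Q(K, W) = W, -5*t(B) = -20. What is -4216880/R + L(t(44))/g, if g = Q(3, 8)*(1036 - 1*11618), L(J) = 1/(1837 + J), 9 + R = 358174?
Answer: -131441580037329/11164124539568 ≈ -11.774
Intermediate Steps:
R = 358165 (R = -9 + 358174 = 358165)
t(B) = 4 (t(B) = -⅕*(-20) = 4)
g = -84656 (g = 8*(1036 - 1*11618) = 8*(1036 - 11618) = 8*(-10582) = -84656)
-4216880/R + L(t(44))/g = -4216880/358165 + 1/((1837 + 4)*(-84656)) = -4216880*1/358165 - 1/84656/1841 = -843376/71633 + (1/1841)*(-1/84656) = -843376/71633 - 1/155851696 = -131441580037329/11164124539568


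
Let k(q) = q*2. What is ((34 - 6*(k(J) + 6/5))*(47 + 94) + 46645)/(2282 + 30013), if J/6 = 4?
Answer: 49079/161475 ≈ 0.30394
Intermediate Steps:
J = 24 (J = 6*4 = 24)
k(q) = 2*q
((34 - 6*(k(J) + 6/5))*(47 + 94) + 46645)/(2282 + 30013) = ((34 - 6*(2*24 + 6/5))*(47 + 94) + 46645)/(2282 + 30013) = ((34 - 6*(48 + 6*(⅕)))*141 + 46645)/32295 = ((34 - 6*(48 + 6/5))*141 + 46645)*(1/32295) = ((34 - 6*246/5)*141 + 46645)*(1/32295) = ((34 - 1*1476/5)*141 + 46645)*(1/32295) = ((34 - 1476/5)*141 + 46645)*(1/32295) = (-1306/5*141 + 46645)*(1/32295) = (-184146/5 + 46645)*(1/32295) = (49079/5)*(1/32295) = 49079/161475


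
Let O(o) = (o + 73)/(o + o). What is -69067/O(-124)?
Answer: -17128616/51 ≈ -3.3586e+5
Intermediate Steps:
O(o) = (73 + o)/(2*o) (O(o) = (73 + o)/((2*o)) = (73 + o)*(1/(2*o)) = (73 + o)/(2*o))
-69067/O(-124) = -69067*(-248/(73 - 124)) = -69067/((½)*(-1/124)*(-51)) = -69067/51/248 = -69067*248/51 = -17128616/51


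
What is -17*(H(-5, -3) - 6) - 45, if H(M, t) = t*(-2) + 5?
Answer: -130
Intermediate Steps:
H(M, t) = 5 - 2*t (H(M, t) = -2*t + 5 = 5 - 2*t)
-17*(H(-5, -3) - 6) - 45 = -17*((5 - 2*(-3)) - 6) - 45 = -17*((5 + 6) - 6) - 45 = -17*(11 - 6) - 45 = -85 - 45 = -130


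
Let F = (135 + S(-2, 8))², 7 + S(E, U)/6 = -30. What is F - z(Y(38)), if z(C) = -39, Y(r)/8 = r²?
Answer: 7608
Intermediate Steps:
S(E, U) = -222 (S(E, U) = -42 + 6*(-30) = -42 - 180 = -222)
Y(r) = 8*r²
F = 7569 (F = (135 - 222)² = (-87)² = 7569)
F - z(Y(38)) = 7569 - 1*(-39) = 7569 + 39 = 7608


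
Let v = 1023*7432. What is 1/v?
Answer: 1/7602936 ≈ 1.3153e-7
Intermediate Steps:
v = 7602936
1/v = 1/7602936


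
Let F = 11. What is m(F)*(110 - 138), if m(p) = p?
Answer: -308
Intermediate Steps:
m(F)*(110 - 138) = 11*(110 - 138) = 11*(-28) = -308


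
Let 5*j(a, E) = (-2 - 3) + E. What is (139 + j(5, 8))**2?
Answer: 487204/25 ≈ 19488.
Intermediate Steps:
j(a, E) = -1 + E/5 (j(a, E) = ((-2 - 3) + E)/5 = (-5 + E)/5 = -1 + E/5)
(139 + j(5, 8))**2 = (139 + (-1 + (1/5)*8))**2 = (139 + (-1 + 8/5))**2 = (139 + 3/5)**2 = (698/5)**2 = 487204/25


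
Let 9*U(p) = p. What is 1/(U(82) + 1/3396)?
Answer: 10188/92827 ≈ 0.10975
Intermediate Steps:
U(p) = p/9
1/(U(82) + 1/3396) = 1/((⅑)*82 + 1/3396) = 1/(82/9 + 1/3396) = 1/(92827/10188) = 10188/92827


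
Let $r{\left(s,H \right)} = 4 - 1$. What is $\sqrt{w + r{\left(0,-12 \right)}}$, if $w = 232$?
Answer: $\sqrt{235} \approx 15.33$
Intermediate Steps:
$r{\left(s,H \right)} = 3$
$\sqrt{w + r{\left(0,-12 \right)}} = \sqrt{232 + 3} = \sqrt{235}$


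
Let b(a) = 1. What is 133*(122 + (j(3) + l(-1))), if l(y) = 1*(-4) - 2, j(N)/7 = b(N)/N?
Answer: 47215/3 ≈ 15738.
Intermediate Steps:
j(N) = 7/N (j(N) = 7*(1/N) = 7/N)
l(y) = -6 (l(y) = -4 - 2 = -6)
133*(122 + (j(3) + l(-1))) = 133*(122 + (7/3 - 6)) = 133*(122 - 11/3) = 133*(355/3) = 47215/3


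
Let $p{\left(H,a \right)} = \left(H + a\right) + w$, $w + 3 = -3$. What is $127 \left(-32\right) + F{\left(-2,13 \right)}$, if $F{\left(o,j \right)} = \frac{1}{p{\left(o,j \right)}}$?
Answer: $- \frac{20319}{5} \approx -4063.8$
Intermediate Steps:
$w = -6$ ($w = -3 - 3 = -6$)
$p{\left(H,a \right)} = -6 + H + a$ ($p{\left(H,a \right)} = \left(H + a\right) - 6 = -6 + H + a$)
$F{\left(o,j \right)} = \frac{1}{-6 + j + o}$ ($F{\left(o,j \right)} = \frac{1}{-6 + o + j} = \frac{1}{-6 + j + o}$)
$127 \left(-32\right) + F{\left(-2,13 \right)} = 127 \left(-32\right) + \frac{1}{-6 + 13 - 2} = -4064 + \frac{1}{5} = - \frac{20319}{5}$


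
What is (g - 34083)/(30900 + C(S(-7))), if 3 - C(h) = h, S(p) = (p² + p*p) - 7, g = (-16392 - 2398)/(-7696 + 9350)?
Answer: -7049009/6370381 ≈ -1.1065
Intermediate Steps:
g = -9395/827 (g = -18790/1654 = -18790*1/1654 = -9395/827 ≈ -11.360)
S(p) = -7 + 2*p² (S(p) = (p² + p²) - 7 = 2*p² - 7 = -7 + 2*p²)
C(h) = 3 - h
(g - 34083)/(30900 + C(S(-7))) = (-9395/827 - 34083)/(30900 + (3 - (-7 + 2*(-7)²))) = -28196036/(827*(30900 + (3 - (-7 + 2*49)))) = -28196036/(827*(30900 + (3 - (-7 + 98)))) = -28196036/(827*(30900 + (3 - 1*91))) = -28196036/(827*(30900 + (3 - 91))) = -28196036/(827*(30900 - 88)) = -28196036/827/30812 = -28196036/827*1/30812 = -7049009/6370381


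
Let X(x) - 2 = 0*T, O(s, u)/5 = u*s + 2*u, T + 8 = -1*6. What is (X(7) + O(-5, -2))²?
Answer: 1024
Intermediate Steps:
T = -14 (T = -8 - 1*6 = -8 - 6 = -14)
O(s, u) = 10*u + 5*s*u (O(s, u) = 5*(u*s + 2*u) = 5*(s*u + 2*u) = 5*(2*u + s*u) = 10*u + 5*s*u)
X(x) = 2 (X(x) = 2 + 0*(-14) = 2 + 0 = 2)
(X(7) + O(-5, -2))² = (2 + 5*(-2)*(2 - 5))² = (2 + 5*(-2)*(-3))² = (2 + 30)² = 32² = 1024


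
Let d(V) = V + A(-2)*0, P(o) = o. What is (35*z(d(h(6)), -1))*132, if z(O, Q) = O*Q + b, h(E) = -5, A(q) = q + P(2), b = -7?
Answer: -9240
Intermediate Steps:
A(q) = 2 + q (A(q) = q + 2 = 2 + q)
d(V) = V (d(V) = V + (2 - 2)*0 = V + 0*0 = V + 0 = V)
z(O, Q) = -7 + O*Q (z(O, Q) = O*Q - 7 = -7 + O*Q)
(35*z(d(h(6)), -1))*132 = (35*(-7 - 5*(-1)))*132 = (35*(-7 + 5))*132 = (35*(-2))*132 = -70*132 = -9240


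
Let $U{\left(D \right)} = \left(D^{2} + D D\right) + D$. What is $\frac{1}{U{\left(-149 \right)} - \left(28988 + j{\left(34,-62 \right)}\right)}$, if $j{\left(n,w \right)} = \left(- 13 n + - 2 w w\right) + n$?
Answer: $\frac{1}{23361} \approx 4.2806 \cdot 10^{-5}$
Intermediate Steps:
$j{\left(n,w \right)} = - 12 n - 2 w^{2}$ ($j{\left(n,w \right)} = \left(- 13 n - 2 w^{2}\right) + n = - 12 n - 2 w^{2}$)
$U{\left(D \right)} = D + 2 D^{2}$ ($U{\left(D \right)} = \left(D^{2} + D^{2}\right) + D = 2 D^{2} + D = D + 2 D^{2}$)
$\frac{1}{U{\left(-149 \right)} - \left(28988 + j{\left(34,-62 \right)}\right)} = \frac{1}{- 149 \left(1 + 2 \left(-149\right)\right) - \left(28988 - 7688 - 408\right)} = \frac{1}{- 149 \left(1 - 298\right) - \left(28580 - 7688\right)} = \frac{1}{\left(-149\right) \left(-297\right) - 20892} = \frac{1}{44253 - 20892} = \frac{1}{23361}$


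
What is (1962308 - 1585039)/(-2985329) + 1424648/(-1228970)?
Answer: -2358347636061/1834439890565 ≈ -1.2856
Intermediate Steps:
(1962308 - 1585039)/(-2985329) + 1424648/(-1228970) = 377269*(-1/2985329) + 1424648*(-1/1228970) = -377269/2985329 - 712324/614485 = -2358347636061/1834439890565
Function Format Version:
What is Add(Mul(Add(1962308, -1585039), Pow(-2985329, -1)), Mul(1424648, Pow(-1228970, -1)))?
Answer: Rational(-2358347636061, 1834439890565) ≈ -1.2856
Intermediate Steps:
Add(Mul(Add(1962308, -1585039), Pow(-2985329, -1)), Mul(1424648, Pow(-1228970, -1))) = Add(Mul(377269, Rational(-1, 2985329)), Mul(1424648, Rational(-1, 1228970))) = Add(Rational(-377269, 2985329), Rational(-712324, 614485)) = Rational(-2358347636061, 1834439890565)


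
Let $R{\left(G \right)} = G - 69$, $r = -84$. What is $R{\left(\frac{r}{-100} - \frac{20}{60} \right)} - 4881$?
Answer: $- \frac{371212}{75} \approx -4949.5$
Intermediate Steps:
$R{\left(G \right)} = -69 + G$ ($R{\left(G \right)} = G - 69 = -69 + G$)
$R{\left(\frac{r}{-100} - \frac{20}{60} \right)} - 4881 = \left(-69 - \left(- \frac{21}{25} + \frac{1}{3}\right)\right) - 4881 = \left(-69 - - \frac{38}{75}\right) - 4881 = \left(-69 + \left(\frac{21}{25} - \frac{1}{3}\right)\right) - 4881 = \left(-69 + \frac{38}{75}\right) - 4881 = - \frac{5137}{75} - 4881 = - \frac{371212}{75}$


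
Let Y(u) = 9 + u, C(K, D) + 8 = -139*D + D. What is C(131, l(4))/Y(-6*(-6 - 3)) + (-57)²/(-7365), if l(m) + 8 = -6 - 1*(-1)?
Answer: 4316401/154665 ≈ 27.908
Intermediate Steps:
l(m) = -13 (l(m) = -8 + (-6 - 1*(-1)) = -8 + (-6 + 1) = -8 - 5 = -13)
C(K, D) = -8 - 138*D (C(K, D) = -8 + (-139*D + D) = -8 - 138*D)
C(131, l(4))/Y(-6*(-6 - 3)) + (-57)²/(-7365) = (-8 - 138*(-13))/(9 - 6*(-6 - 3)) + (-57)²/(-7365) = (-8 + 1794)/(9 - 6*(-9)) + 3249*(-1/7365) = 1786/(9 + 54) - 1083/2455 = 1786/63 - 1083/2455 = 4316401/154665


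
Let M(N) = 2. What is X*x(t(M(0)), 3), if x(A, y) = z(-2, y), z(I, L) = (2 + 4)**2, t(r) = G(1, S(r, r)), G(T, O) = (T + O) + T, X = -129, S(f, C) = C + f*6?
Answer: -4644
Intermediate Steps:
S(f, C) = C + 6*f
G(T, O) = O + 2*T (G(T, O) = (O + T) + T = O + 2*T)
t(r) = 2 + 7*r (t(r) = (r + 6*r) + 2*1 = 7*r + 2 = 2 + 7*r)
z(I, L) = 36 (z(I, L) = 6**2 = 36)
x(A, y) = 36
X*x(t(M(0)), 3) = -129*36 = -4644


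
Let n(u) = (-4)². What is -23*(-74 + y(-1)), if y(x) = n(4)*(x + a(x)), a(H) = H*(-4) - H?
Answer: 230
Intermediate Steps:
a(H) = -5*H (a(H) = -4*H - H = -5*H)
n(u) = 16
y(x) = -64*x (y(x) = 16*(x - 5*x) = 16*(-4*x) = -64*x)
-23*(-74 + y(-1)) = -23*(-74 - 64*(-1)) = -23*(-74 + 64) = -23*(-10) = 230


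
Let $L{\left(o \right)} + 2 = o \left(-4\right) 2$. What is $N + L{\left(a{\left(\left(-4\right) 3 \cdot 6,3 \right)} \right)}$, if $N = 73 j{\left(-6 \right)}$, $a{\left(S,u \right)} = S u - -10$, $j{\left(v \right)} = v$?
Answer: $1208$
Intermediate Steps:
$a{\left(S,u \right)} = 10 + S u$ ($a{\left(S,u \right)} = S u + 10 = 10 + S u$)
$L{\left(o \right)} = -2 - 8 o$ ($L{\left(o \right)} = -2 + o \left(-4\right) 2 = -2 + - 4 o 2 = -2 - 8 o$)
$N = -438$ ($N = 73 \left(-6\right) = -438$)
$N + L{\left(a{\left(\left(-4\right) 3 \cdot 6,3 \right)} \right)} = -438 - \left(2 + 8 \left(10 + \left(-4\right) 3 \cdot 6 \cdot 3\right)\right) = -438 - \left(2 + 8 \left(10 + \left(-12\right) 6 \cdot 3\right)\right) = -438 - \left(2 + 8 \left(10 - 216\right)\right) = -438 - -1646 = -438 + \left(-2 + 1648\right) = -438 + 1646 = 1208$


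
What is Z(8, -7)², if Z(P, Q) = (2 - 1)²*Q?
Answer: 49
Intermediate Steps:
Z(P, Q) = Q (Z(P, Q) = 1²*Q = 1*Q = Q)
Z(8, -7)² = (-7)² = 49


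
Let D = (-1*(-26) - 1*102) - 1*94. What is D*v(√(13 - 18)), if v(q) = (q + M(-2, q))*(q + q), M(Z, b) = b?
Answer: 3400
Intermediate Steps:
v(q) = 4*q² (v(q) = (q + q)*(q + q) = (2*q)*(2*q) = 4*q²)
D = -170 (D = (26 - 102) - 94 = -76 - 94 = -170)
D*v(√(13 - 18)) = -680*(√(13 - 18))² = -680*(√(-5))² = -680*(I*√5)² = -680*(-5) = -170*(-20) = 3400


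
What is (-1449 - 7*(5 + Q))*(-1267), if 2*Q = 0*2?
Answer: 1880228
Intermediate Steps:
Q = 0 (Q = (0*2)/2 = (1/2)*0 = 0)
(-1449 - 7*(5 + Q))*(-1267) = (-1449 - 7*(5 + 0))*(-1267) = (-1449 - 7*5)*(-1267) = (-1449 - 35)*(-1267) = -1484*(-1267) = 1880228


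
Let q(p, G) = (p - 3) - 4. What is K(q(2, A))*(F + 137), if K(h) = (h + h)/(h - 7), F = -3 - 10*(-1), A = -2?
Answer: 120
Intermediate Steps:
q(p, G) = -7 + p (q(p, G) = (-3 + p) - 4 = -7 + p)
F = 7 (F = -3 + 10 = 7)
K(h) = 2*h/(-7 + h) (K(h) = (2*h)/(-7 + h) = 2*h/(-7 + h))
K(q(2, A))*(F + 137) = (2*(-7 + 2)/(-7 + (-7 + 2)))*(7 + 137) = (2*(-5)/(-7 - 5))*144 = (2*(-5)/(-12))*144 = (2*(-5)*(-1/12))*144 = (⅚)*144 = 120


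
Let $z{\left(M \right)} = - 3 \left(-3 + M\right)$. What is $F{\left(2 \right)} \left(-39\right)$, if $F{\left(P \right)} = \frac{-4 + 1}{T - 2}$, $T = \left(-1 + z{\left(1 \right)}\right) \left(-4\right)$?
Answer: $- \frac{117}{22} \approx -5.3182$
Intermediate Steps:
$z{\left(M \right)} = 9 - 3 M$
$T = -20$ ($T = \left(-1 + \left(9 - 3\right)\right) \left(-4\right) = \left(-1 + 6\right) \left(-4\right) = 5 \left(-4\right) = -20$)
$F{\left(P \right)} = \frac{3}{22}$ ($F{\left(P \right)} = \frac{-4 + 1}{-20 - 2} = - \frac{3}{-22} = \left(-3\right) \left(- \frac{1}{22}\right) = \frac{3}{22}$)
$F{\left(2 \right)} \left(-39\right) = \frac{3}{22} \left(-39\right) = - \frac{117}{22}$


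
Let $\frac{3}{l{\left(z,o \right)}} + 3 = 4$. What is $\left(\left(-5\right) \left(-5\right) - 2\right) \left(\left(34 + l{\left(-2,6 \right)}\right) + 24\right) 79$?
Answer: $110837$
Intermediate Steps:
$l{\left(z,o \right)} = 3$ ($l{\left(z,o \right)} = \frac{3}{-3 + 4} = \frac{3}{1} = 3 \cdot 1 = 3$)
$\left(\left(-5\right) \left(-5\right) - 2\right) \left(\left(34 + l{\left(-2,6 \right)}\right) + 24\right) 79 = \left(\left(-5\right) \left(-5\right) - 2\right) \left(\left(34 + 3\right) + 24\right) 79 = \left(25 - 2\right) \left(37 + 24\right) 79 = 23 \cdot 61 \cdot 79 = 1403 \cdot 79 = 110837$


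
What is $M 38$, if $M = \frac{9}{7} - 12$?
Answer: $- \frac{2850}{7} \approx -407.14$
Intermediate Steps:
$M = - \frac{75}{7}$ ($M = 9 \cdot \frac{1}{7} - 12 = \frac{9}{7} - 12 = - \frac{75}{7} \approx -10.714$)
$M 38 = \left(- \frac{75}{7}\right) 38 = - \frac{2850}{7}$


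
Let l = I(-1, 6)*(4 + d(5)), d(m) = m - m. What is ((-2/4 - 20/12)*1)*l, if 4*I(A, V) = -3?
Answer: 13/2 ≈ 6.5000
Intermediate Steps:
I(A, V) = -¾ (I(A, V) = (¼)*(-3) = -¾)
d(m) = 0
l = -3 (l = -3*(4 + 0)/4 = -¾*4 = -3)
((-2/4 - 20/12)*1)*l = ((-2/4 - 20/12)*1)*(-3) = ((-2*¼ - 20*1/12)*1)*(-3) = ((-½ - 5/3)*1)*(-3) = -13/6*1*(-3) = -13/6*(-3) = 13/2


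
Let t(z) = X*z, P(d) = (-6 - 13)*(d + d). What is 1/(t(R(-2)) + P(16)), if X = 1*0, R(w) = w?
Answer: -1/608 ≈ -0.0016447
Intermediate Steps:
P(d) = -38*d
X = 0
t(z) = 0 (t(z) = 0*z = 0)
1/(t(R(-2)) + P(16)) = 1/(0 - 38*16) = 1/(0 - 608) = 1/(-608) = -1/608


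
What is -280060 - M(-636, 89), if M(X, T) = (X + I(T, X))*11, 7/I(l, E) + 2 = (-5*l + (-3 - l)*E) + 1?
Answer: -15855734301/58066 ≈ -2.7306e+5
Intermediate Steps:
I(l, E) = 7/(-1 - 5*l + E*(-3 - l)) (I(l, E) = 7/(-2 + ((-5*l + (-3 - l)*E) + 1)) = 7/(-2 + ((-5*l + E*(-3 - l)) + 1)) = 7/(-2 + (1 - 5*l + E*(-3 - l))) = 7/(-1 - 5*l + E*(-3 - l)))
M(X, T) = -77/(1 + 3*X + 5*T + T*X) + 11*X (M(X, T) = (X - 7/(1 + 3*X + 5*T + X*T))*11 = (X - 7/(1 + 3*X + 5*T + T*X))*11 = -77/(1 + 3*X + 5*T + T*X) + 11*X)
-280060 - M(-636, 89) = -280060 - 11*(-7 - 636*(1 + 3*(-636) + 5*89 + 89*(-636)))/(1 + 3*(-636) + 5*89 + 89*(-636)) = -280060 - 11*(-7 - 636*(1 - 1908 + 445 - 56604))/(1 - 1908 + 445 - 56604) = -280060 - 11*(-7 - 636*(-58066))/(-58066) = -280060 - 11*(-1)*(-7 + 36929976)/58066 = -280060 - 11*(-1)*36929969/58066 = -280060 - 1*(-406229659/58066) = -280060 + 406229659/58066 = -15855734301/58066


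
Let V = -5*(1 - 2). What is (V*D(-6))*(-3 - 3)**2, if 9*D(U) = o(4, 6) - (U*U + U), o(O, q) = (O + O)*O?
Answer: 40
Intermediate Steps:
o(O, q) = 2*O**2 (o(O, q) = (2*O)*O = 2*O**2)
D(U) = 32/9 - U/9 - U**2/9 (D(U) = (2*4**2 - (U*U + U))/9 = (2*16 - (U**2 + U))/9 = (32 - (U + U**2))/9 = (32 + (-U - U**2))/9 = (32 - U - U**2)/9 = 32/9 - U/9 - U**2/9)
V = 5 (V = -5*(-1) = 5)
(V*D(-6))*(-3 - 3)**2 = (5*(32/9 - 1/9*(-6) - 1/9*(-6)**2))*(-3 - 3)**2 = (5*(32/9 + 2/3 - 1/9*36))*(-6)**2 = (5*(32/9 + 2/3 - 4))*36 = (5*(2/9))*36 = (10/9)*36 = 40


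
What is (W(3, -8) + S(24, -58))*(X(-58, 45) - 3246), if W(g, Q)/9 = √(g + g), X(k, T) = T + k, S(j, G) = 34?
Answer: -110806 - 29331*√6 ≈ -1.8265e+5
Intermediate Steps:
W(g, Q) = 9*√2*√g (W(g, Q) = 9*√(g + g) = 9*√(2*g) = 9*(√2*√g) = 9*√2*√g)
(W(3, -8) + S(24, -58))*(X(-58, 45) - 3246) = (9*√2*√3 + 34)*((45 - 58) - 3246) = (9*√6 + 34)*(-13 - 3246) = (34 + 9*√6)*(-3259) = -110806 - 29331*√6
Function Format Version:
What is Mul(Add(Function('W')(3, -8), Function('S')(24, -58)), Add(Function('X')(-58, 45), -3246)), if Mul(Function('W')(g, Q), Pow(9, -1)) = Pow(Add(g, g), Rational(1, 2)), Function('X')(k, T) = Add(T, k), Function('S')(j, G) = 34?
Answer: Add(-110806, Mul(-29331, Pow(6, Rational(1, 2)))) ≈ -1.8265e+5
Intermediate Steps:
Function('W')(g, Q) = Mul(9, Pow(2, Rational(1, 2)), Pow(g, Rational(1, 2))) (Function('W')(g, Q) = Mul(9, Pow(Add(g, g), Rational(1, 2))) = Mul(9, Pow(Mul(2, g), Rational(1, 2))) = Mul(9, Mul(Pow(2, Rational(1, 2)), Pow(g, Rational(1, 2)))) = Mul(9, Pow(2, Rational(1, 2)), Pow(g, Rational(1, 2))))
Mul(Add(Function('W')(3, -8), Function('S')(24, -58)), Add(Function('X')(-58, 45), -3246)) = Mul(Add(Mul(9, Pow(2, Rational(1, 2)), Pow(3, Rational(1, 2))), 34), Add(Add(45, -58), -3246)) = Mul(Add(Mul(9, Pow(6, Rational(1, 2))), 34), Add(-13, -3246)) = Mul(Add(34, Mul(9, Pow(6, Rational(1, 2)))), -3259) = Add(-110806, Mul(-29331, Pow(6, Rational(1, 2))))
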